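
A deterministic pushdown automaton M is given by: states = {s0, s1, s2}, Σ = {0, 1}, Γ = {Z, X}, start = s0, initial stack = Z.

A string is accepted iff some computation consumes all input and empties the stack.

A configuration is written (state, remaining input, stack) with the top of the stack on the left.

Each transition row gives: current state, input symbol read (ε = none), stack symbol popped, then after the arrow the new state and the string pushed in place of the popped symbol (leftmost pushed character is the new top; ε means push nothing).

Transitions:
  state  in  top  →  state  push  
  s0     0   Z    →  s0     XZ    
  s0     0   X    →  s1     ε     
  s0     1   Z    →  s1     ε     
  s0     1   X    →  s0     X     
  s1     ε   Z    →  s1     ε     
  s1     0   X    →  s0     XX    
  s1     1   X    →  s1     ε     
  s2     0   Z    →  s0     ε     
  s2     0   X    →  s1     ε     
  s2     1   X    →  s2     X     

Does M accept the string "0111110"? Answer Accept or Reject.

(s0, 0111110, Z) ⊢ (s0, 111110, XZ) ⊢ (s0, 11110, XZ) ⊢ (s0, 1110, XZ) ⊢ (s0, 110, XZ) ⊢ (s0, 10, XZ) ⊢ (s0, 0, XZ) ⊢ (s1, ε, Z) ⊢ (s1, ε, ε)
All input consumed and the stack is empty.

Accept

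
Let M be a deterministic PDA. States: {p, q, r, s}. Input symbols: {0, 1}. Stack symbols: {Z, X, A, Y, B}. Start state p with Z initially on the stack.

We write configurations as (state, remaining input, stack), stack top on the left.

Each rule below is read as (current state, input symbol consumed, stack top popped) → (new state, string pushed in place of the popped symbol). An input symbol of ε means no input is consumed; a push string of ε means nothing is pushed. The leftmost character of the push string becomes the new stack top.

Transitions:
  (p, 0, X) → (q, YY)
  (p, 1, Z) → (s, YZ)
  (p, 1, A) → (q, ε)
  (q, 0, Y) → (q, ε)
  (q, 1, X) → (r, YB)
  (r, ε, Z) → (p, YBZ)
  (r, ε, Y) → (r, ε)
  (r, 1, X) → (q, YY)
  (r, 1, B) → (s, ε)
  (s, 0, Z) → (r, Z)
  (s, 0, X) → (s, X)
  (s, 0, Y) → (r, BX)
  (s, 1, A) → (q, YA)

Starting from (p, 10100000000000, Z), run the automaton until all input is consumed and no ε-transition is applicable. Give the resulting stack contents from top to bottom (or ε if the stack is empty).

XZ

(p, 10100000000000, Z)
  read 1, top Z: go to s, push YZ → (s, 0100000000000, YZ)
  read 0, top Y: go to r, push BX → (r, 100000000000, BXZ)
  read 1, top B: go to s, push ε → (s, 00000000000, XZ)
  read 0, top X: go to s, push X → (s, 0000000000, XZ)
  read 0, top X: go to s, push X → (s, 000000000, XZ)
  read 0, top X: go to s, push X → (s, 00000000, XZ)
  read 0, top X: go to s, push X → (s, 0000000, XZ)
  read 0, top X: go to s, push X → (s, 000000, XZ)
  read 0, top X: go to s, push X → (s, 00000, XZ)
  read 0, top X: go to s, push X → (s, 0000, XZ)
  read 0, top X: go to s, push X → (s, 000, XZ)
  read 0, top X: go to s, push X → (s, 00, XZ)
  read 0, top X: go to s, push X → (s, 0, XZ)
  read 0, top X: go to s, push X → (s, ε, XZ)
All input consumed in state s with stack XZ.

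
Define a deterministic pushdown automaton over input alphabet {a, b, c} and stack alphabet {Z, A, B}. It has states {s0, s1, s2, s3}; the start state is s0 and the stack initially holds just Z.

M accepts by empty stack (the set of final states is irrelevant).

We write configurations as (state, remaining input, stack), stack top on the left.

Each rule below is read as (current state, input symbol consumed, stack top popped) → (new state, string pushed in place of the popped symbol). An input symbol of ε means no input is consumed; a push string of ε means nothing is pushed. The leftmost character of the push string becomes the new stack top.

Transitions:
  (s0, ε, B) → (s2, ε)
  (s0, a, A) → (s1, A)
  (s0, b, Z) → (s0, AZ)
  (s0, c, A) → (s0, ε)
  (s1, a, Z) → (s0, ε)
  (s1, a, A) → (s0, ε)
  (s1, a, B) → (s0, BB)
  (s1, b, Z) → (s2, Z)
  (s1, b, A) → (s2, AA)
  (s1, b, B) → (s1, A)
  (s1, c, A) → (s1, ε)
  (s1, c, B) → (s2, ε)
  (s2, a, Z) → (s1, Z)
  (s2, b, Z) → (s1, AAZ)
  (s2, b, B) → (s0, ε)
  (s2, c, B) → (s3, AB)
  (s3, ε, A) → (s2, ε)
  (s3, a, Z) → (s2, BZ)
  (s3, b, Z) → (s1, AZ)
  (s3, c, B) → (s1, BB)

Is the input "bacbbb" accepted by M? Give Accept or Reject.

(s0, bacbbb, Z) ⊢ (s0, acbbb, AZ) ⊢ (s1, cbbb, AZ) ⊢ (s1, bbb, Z) ⊢ (s2, bb, Z) ⊢ (s1, b, AAZ) ⊢ (s2, ε, AAAZ)
All input consumed; stack is AAAZ, not empty, and no further ε-move applies.

Reject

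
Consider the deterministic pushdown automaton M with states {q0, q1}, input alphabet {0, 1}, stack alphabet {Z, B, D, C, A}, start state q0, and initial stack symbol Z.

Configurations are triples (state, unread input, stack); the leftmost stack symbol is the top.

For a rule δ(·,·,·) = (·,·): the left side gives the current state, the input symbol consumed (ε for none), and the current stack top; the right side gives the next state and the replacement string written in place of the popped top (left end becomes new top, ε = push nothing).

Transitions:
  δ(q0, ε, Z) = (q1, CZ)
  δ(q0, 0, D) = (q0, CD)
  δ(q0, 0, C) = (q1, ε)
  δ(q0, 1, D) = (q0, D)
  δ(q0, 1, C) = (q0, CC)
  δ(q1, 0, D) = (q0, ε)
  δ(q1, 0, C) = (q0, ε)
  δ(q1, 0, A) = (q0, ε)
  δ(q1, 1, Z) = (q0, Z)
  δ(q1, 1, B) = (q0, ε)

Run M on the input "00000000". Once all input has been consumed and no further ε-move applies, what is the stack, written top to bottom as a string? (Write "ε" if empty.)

CZ

(q0, 00000000, Z) ⊢ (q1, 00000000, CZ) ⊢ (q0, 0000000, Z) ⊢ (q1, 0000000, CZ) ⊢ (q0, 000000, Z) ⊢ (q1, 000000, CZ) ⊢ (q0, 00000, Z) ⊢ (q1, 00000, CZ) ⊢ (q0, 0000, Z) ⊢ (q1, 0000, CZ) ⊢ (q0, 000, Z) ⊢ (q1, 000, CZ) ⊢ (q0, 00, Z) ⊢ (q1, 00, CZ) ⊢ (q0, 0, Z) ⊢ (q1, 0, CZ) ⊢ (q0, ε, Z) ⊢ (q1, ε, CZ)
All input consumed in state q1 with stack CZ.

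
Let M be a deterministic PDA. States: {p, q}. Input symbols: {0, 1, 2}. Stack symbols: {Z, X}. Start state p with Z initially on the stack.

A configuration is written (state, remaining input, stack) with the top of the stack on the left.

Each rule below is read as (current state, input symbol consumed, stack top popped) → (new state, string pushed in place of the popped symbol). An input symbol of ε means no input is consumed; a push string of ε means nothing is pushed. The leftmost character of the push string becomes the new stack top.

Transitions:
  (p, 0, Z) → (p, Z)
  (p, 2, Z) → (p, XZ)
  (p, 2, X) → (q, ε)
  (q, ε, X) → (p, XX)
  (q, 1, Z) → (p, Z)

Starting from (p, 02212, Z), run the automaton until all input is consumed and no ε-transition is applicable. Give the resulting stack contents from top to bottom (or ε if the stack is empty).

(p, 02212, Z) ⊢ (p, 2212, Z) ⊢ (p, 212, XZ) ⊢ (q, 12, Z) ⊢ (p, 2, Z) ⊢ (p, ε, XZ)
All input consumed in state p with stack XZ.

XZ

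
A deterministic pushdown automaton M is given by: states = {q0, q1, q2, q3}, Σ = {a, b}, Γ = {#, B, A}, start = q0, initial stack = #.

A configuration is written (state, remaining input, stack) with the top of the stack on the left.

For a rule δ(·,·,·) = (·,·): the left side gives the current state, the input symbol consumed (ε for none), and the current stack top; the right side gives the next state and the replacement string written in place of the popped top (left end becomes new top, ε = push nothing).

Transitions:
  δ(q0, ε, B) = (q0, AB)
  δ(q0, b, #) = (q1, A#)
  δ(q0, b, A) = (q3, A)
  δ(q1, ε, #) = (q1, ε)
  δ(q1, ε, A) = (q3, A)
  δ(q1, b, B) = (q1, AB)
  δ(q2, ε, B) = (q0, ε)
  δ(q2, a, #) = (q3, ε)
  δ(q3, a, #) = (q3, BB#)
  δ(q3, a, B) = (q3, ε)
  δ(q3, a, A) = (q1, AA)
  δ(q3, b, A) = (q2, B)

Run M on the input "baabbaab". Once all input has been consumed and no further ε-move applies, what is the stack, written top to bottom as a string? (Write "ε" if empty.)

AAA#

(q0, baabbaab, #) ⊢ (q1, aabbaab, A#) ⊢ (q3, aabbaab, A#) ⊢ (q1, abbaab, AA#) ⊢ (q3, abbaab, AA#) ⊢ (q1, bbaab, AAA#) ⊢ (q3, bbaab, AAA#) ⊢ (q2, baab, BAA#) ⊢ (q0, baab, AA#) ⊢ (q3, aab, AA#) ⊢ (q1, ab, AAA#) ⊢ (q3, ab, AAA#) ⊢ (q1, b, AAAA#) ⊢ (q3, b, AAAA#) ⊢ (q2, ε, BAAA#) ⊢ (q0, ε, AAA#)
All input consumed in state q0 with stack AAA#.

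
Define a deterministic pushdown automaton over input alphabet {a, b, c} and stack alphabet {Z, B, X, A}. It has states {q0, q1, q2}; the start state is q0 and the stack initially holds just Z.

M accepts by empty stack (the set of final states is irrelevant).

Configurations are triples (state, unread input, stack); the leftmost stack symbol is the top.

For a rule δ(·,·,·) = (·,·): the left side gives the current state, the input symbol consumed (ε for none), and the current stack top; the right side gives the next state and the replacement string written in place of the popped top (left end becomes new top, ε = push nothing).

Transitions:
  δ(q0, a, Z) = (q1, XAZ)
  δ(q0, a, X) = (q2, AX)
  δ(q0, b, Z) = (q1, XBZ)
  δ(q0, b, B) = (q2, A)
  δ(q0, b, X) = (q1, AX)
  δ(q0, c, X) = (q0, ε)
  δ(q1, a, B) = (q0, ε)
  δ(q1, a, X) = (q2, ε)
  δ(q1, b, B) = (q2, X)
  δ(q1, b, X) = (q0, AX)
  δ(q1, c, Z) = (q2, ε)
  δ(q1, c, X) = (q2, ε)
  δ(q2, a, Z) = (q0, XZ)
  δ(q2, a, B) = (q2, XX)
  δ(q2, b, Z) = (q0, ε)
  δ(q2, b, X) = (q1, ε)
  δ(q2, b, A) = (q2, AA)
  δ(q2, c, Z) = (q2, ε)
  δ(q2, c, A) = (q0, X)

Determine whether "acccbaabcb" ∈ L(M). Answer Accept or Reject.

Accept

(q0, acccbaabcb, Z)
  read a, top Z: go to q1, push XAZ → (q1, cccbaabcb, XAZ)
  read c, top X: go to q2, push ε → (q2, ccbaabcb, AZ)
  read c, top A: go to q0, push X → (q0, cbaabcb, XZ)
  read c, top X: go to q0, push ε → (q0, baabcb, Z)
  read b, top Z: go to q1, push XBZ → (q1, aabcb, XBZ)
  read a, top X: go to q2, push ε → (q2, abcb, BZ)
  read a, top B: go to q2, push XX → (q2, bcb, XXZ)
  read b, top X: go to q1, push ε → (q1, cb, XZ)
  read c, top X: go to q2, push ε → (q2, b, Z)
  read b, top Z: go to q0, push ε → (q0, ε, ε)
All input consumed and the stack is empty.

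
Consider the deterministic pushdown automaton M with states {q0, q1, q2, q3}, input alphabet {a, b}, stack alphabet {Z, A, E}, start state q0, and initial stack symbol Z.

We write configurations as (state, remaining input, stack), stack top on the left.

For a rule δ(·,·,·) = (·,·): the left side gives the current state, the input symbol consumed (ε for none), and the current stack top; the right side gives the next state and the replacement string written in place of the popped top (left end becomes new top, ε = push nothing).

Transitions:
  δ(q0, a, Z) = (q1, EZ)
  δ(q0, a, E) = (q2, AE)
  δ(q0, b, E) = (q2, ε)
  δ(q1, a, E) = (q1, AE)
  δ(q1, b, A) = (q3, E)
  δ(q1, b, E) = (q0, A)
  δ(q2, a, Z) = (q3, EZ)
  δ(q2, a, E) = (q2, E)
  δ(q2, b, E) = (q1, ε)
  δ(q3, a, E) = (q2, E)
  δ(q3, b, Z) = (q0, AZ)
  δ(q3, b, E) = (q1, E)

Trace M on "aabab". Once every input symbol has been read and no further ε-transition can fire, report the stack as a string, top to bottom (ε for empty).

(q0, aabab, Z)
  read a, top Z: go to q1, push EZ → (q1, abab, EZ)
  read a, top E: go to q1, push AE → (q1, bab, AEZ)
  read b, top A: go to q3, push E → (q3, ab, EEZ)
  read a, top E: go to q2, push E → (q2, b, EEZ)
  read b, top E: go to q1, push ε → (q1, ε, EZ)
All input consumed in state q1 with stack EZ.

EZ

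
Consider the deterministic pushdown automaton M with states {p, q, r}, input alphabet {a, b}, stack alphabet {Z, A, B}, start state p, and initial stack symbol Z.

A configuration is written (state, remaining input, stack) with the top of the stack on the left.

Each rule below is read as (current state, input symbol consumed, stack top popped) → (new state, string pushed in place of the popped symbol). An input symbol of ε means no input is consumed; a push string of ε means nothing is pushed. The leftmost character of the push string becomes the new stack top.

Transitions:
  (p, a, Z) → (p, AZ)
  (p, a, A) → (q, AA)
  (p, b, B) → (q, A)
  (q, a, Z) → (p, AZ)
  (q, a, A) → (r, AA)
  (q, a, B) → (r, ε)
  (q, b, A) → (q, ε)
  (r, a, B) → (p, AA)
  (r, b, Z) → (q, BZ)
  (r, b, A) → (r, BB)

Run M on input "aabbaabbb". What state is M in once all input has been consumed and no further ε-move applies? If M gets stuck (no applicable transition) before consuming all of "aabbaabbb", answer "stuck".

stuck

(p, aabbaabbb, Z)
  read a, top Z: go to p, push AZ → (p, abbaabbb, AZ)
  read a, top A: go to q, push AA → (q, bbaabbb, AAZ)
  read b, top A: go to q, push ε → (q, baabbb, AZ)
  read b, top A: go to q, push ε → (q, aabbb, Z)
  read a, top Z: go to p, push AZ → (p, abbb, AZ)
  read a, top A: go to q, push AA → (q, bbb, AAZ)
  read b, top A: go to q, push ε → (q, bb, AZ)
  read b, top A: go to q, push ε → (q, b, Z)
No transition for (q, b, top Z); M blocks with input b remaining.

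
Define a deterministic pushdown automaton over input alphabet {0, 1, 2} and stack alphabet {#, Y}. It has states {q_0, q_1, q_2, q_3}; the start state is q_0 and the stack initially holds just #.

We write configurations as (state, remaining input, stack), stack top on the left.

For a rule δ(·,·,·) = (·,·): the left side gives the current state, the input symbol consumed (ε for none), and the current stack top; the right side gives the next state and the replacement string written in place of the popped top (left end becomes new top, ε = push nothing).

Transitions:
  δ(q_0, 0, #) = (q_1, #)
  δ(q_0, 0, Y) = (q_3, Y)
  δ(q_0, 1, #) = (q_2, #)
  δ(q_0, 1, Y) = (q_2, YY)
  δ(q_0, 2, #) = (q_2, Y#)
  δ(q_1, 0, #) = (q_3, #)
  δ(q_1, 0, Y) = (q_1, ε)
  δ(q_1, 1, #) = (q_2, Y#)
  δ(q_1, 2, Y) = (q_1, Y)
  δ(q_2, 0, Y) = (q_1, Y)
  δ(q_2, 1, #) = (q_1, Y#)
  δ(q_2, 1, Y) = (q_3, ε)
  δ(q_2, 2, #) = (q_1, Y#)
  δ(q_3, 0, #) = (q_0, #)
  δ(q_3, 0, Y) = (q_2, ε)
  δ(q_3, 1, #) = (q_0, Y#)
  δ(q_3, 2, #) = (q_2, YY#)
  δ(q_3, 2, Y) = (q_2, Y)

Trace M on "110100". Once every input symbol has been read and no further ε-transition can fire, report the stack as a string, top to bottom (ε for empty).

(q_0, 110100, #) ⊢ (q_2, 10100, #) ⊢ (q_1, 0100, Y#) ⊢ (q_1, 100, #) ⊢ (q_2, 00, Y#) ⊢ (q_1, 0, Y#) ⊢ (q_1, ε, #)
All input consumed in state q_1 with stack #.

#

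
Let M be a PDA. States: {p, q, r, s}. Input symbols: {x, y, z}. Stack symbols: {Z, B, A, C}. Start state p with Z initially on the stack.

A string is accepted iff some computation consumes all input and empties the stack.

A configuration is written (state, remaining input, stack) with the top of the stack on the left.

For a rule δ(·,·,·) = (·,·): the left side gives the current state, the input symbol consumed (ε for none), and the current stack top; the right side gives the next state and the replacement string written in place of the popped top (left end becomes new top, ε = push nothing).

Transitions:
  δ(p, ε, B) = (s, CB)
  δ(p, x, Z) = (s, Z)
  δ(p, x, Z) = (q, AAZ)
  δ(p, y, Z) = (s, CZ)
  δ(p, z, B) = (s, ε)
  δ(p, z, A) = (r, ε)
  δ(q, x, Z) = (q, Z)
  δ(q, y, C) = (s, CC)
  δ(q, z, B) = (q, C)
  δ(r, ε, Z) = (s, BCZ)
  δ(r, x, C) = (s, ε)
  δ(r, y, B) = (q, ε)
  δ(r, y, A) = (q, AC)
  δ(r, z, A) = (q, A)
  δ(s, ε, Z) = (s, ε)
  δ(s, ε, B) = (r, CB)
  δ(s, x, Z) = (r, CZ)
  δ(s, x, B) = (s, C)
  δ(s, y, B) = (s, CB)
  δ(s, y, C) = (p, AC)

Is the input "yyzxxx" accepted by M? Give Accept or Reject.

One accepting computation: (p, yyzxxx, Z) ⊢ (s, yzxxx, CZ) ⊢ (p, zxxx, ACZ) ⊢ (r, xxx, CZ) ⊢ (s, xx, Z) ⊢ (r, x, CZ) ⊢ (s, ε, Z) ⊢ (s, ε, ε)
All input consumed and the stack is empty.

Accept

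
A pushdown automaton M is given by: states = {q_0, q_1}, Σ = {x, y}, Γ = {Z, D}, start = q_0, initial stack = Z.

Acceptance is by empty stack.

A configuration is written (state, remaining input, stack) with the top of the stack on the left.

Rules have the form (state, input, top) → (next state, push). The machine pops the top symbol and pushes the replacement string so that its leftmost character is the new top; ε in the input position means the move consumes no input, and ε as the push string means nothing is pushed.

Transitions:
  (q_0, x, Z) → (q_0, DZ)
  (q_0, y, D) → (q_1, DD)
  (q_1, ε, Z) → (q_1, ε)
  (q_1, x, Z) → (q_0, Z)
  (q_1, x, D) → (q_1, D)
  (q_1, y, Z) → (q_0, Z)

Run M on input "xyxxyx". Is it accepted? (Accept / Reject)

No computation consumes all input and empties the stack.

Reject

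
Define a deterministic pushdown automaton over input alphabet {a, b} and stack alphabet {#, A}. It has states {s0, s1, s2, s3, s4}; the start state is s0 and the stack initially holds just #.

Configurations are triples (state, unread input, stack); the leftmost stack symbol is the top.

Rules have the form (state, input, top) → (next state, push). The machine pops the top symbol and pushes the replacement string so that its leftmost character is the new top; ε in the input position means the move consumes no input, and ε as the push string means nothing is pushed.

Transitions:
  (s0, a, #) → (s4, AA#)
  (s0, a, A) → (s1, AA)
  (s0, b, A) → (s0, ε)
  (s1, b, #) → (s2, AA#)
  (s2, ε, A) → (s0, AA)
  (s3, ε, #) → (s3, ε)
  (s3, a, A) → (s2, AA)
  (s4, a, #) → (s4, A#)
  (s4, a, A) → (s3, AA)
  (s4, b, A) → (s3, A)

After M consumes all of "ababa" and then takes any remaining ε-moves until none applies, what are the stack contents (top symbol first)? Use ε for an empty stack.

(s0, ababa, #) ⊢ (s4, baba, AA#) ⊢ (s3, aba, AA#) ⊢ (s2, ba, AAA#) ⊢ (s0, ba, AAAA#) ⊢ (s0, a, AAA#) ⊢ (s1, ε, AAAA#)
All input consumed in state s1 with stack AAAA#.

AAAA#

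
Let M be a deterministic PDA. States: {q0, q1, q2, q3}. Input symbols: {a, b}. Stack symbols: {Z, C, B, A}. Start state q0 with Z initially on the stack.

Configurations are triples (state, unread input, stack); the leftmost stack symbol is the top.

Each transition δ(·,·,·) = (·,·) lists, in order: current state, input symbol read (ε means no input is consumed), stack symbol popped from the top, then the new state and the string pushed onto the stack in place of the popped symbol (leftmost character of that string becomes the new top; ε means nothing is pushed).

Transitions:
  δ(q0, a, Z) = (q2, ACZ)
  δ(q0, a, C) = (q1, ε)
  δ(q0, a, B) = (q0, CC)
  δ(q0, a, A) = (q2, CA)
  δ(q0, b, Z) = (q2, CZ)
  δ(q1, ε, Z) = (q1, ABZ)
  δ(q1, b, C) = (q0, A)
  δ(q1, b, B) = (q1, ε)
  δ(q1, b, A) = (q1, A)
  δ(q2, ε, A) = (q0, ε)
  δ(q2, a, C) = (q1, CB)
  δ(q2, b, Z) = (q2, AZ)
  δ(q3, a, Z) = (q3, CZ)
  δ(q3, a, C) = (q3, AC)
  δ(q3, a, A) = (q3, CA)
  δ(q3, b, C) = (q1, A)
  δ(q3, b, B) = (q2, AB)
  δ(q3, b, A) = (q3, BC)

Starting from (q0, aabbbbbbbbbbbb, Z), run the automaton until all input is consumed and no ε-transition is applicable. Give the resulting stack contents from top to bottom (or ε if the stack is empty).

ABZ

(q0, aabbbbbbbbbbbb, Z)
  read a, top Z: go to q2, push ACZ → (q2, abbbbbbbbbbbb, ACZ)
  ε-move, top A: go to q0, push ε → (q0, abbbbbbbbbbbb, CZ)
  read a, top C: go to q1, push ε → (q1, bbbbbbbbbbbb, Z)
  ε-move, top Z: go to q1, push ABZ → (q1, bbbbbbbbbbbb, ABZ)
  read b, top A: go to q1, push A → (q1, bbbbbbbbbbb, ABZ)
  read b, top A: go to q1, push A → (q1, bbbbbbbbbb, ABZ)
  read b, top A: go to q1, push A → (q1, bbbbbbbbb, ABZ)
  read b, top A: go to q1, push A → (q1, bbbbbbbb, ABZ)
  read b, top A: go to q1, push A → (q1, bbbbbbb, ABZ)
  read b, top A: go to q1, push A → (q1, bbbbbb, ABZ)
  read b, top A: go to q1, push A → (q1, bbbbb, ABZ)
  read b, top A: go to q1, push A → (q1, bbbb, ABZ)
  read b, top A: go to q1, push A → (q1, bbb, ABZ)
  read b, top A: go to q1, push A → (q1, bb, ABZ)
  read b, top A: go to q1, push A → (q1, b, ABZ)
  read b, top A: go to q1, push A → (q1, ε, ABZ)
All input consumed in state q1 with stack ABZ.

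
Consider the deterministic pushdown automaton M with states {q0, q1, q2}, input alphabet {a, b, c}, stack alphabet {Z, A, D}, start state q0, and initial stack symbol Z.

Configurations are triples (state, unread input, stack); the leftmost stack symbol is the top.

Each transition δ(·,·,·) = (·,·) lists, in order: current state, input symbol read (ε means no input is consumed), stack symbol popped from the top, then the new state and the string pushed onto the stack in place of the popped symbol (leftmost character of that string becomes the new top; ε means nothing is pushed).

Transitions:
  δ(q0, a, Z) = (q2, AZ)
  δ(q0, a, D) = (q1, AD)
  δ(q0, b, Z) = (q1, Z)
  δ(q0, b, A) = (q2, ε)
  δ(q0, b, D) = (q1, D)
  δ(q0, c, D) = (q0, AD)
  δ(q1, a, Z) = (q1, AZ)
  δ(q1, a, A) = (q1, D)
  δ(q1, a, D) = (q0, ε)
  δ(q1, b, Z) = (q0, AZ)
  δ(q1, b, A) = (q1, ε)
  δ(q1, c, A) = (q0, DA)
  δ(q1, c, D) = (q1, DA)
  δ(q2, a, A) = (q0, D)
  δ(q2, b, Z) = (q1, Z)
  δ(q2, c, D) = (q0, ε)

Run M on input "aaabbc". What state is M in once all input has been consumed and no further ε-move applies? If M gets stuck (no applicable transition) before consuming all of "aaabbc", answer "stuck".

(q0, aaabbc, Z)
  read a, top Z: go to q2, push AZ → (q2, aabbc, AZ)
  read a, top A: go to q0, push D → (q0, abbc, DZ)
  read a, top D: go to q1, push AD → (q1, bbc, ADZ)
  read b, top A: go to q1, push ε → (q1, bc, DZ)
No transition for (q1, b, top D); M blocks with input bc remaining.

stuck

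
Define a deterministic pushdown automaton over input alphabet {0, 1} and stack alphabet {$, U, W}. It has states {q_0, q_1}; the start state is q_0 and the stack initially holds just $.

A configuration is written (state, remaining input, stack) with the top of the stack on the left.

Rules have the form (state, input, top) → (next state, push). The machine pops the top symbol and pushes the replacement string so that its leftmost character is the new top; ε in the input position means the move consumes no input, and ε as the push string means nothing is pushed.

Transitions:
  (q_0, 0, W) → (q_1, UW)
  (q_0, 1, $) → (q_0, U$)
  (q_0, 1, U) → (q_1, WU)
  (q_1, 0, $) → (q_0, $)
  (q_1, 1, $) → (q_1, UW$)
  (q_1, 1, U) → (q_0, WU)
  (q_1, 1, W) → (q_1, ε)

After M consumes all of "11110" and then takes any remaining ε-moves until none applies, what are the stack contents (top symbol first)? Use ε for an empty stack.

(q_0, 11110, $) ⊢ (q_0, 1110, U$) ⊢ (q_1, 110, WU$) ⊢ (q_1, 10, U$) ⊢ (q_0, 0, WU$) ⊢ (q_1, ε, UWU$)
All input consumed in state q_1 with stack UWU$.

UWU$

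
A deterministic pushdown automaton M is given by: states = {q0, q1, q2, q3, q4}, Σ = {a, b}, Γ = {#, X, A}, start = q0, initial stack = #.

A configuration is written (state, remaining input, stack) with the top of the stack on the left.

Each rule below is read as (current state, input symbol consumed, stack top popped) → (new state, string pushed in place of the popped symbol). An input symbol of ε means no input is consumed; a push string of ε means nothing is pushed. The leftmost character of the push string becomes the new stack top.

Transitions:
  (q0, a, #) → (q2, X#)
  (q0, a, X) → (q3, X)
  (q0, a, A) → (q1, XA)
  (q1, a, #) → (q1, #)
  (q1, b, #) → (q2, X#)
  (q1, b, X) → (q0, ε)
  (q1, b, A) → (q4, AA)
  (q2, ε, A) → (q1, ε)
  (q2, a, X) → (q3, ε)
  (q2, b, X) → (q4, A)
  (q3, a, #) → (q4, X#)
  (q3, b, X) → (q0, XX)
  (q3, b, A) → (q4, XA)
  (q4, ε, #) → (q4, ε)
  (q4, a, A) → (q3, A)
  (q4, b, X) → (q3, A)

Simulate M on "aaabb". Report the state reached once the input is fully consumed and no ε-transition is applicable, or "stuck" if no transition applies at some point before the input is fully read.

(q0, aaabb, #) ⊢ (q2, aabb, X#) ⊢ (q3, abb, #) ⊢ (q4, bb, X#) ⊢ (q3, b, A#) ⊢ (q4, ε, XA#)
All input consumed; M is in state q4.

q4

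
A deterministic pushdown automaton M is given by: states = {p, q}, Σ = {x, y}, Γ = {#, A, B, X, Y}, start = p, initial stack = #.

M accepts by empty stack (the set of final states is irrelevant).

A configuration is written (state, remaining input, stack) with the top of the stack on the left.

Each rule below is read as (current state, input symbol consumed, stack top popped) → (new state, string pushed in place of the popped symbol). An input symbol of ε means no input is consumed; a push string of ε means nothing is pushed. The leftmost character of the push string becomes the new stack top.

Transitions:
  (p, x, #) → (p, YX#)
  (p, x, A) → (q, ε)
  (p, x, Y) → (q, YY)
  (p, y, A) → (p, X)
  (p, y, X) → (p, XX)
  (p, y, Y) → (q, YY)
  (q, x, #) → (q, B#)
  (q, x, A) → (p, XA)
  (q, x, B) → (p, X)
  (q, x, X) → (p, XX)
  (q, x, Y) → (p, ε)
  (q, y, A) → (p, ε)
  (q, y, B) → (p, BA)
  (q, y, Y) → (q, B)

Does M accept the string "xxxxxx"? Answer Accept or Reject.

(p, xxxxxx, #) ⊢ (p, xxxxx, YX#) ⊢ (q, xxxx, YYX#) ⊢ (p, xxx, YX#) ⊢ (q, xx, YYX#) ⊢ (p, x, YX#) ⊢ (q, ε, YYX#)
All input consumed; stack is YYX#, not empty, and no further ε-move applies.

Reject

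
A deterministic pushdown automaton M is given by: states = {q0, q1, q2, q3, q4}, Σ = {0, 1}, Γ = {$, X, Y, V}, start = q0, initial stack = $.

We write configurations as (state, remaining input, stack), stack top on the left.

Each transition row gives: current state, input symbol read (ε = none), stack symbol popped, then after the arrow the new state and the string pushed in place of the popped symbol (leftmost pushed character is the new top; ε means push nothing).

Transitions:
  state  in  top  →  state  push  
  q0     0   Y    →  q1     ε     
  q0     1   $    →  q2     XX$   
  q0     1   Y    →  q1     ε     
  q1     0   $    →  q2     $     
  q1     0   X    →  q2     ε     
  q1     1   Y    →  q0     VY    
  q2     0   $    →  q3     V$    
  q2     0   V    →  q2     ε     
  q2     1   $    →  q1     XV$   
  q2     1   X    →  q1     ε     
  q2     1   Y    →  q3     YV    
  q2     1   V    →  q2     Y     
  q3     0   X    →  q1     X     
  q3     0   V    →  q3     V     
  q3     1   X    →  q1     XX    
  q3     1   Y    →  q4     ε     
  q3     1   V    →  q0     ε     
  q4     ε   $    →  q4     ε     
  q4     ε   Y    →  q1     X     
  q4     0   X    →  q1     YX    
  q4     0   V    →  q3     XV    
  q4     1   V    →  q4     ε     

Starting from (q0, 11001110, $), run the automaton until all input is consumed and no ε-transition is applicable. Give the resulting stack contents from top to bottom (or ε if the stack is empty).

(q0, 11001110, $)
  read 1, top $: go to q2, push XX$ → (q2, 1001110, XX$)
  read 1, top X: go to q1, push ε → (q1, 001110, X$)
  read 0, top X: go to q2, push ε → (q2, 01110, $)
  read 0, top $: go to q3, push V$ → (q3, 1110, V$)
  read 1, top V: go to q0, push ε → (q0, 110, $)
  read 1, top $: go to q2, push XX$ → (q2, 10, XX$)
  read 1, top X: go to q1, push ε → (q1, 0, X$)
  read 0, top X: go to q2, push ε → (q2, ε, $)
All input consumed in state q2 with stack $.

$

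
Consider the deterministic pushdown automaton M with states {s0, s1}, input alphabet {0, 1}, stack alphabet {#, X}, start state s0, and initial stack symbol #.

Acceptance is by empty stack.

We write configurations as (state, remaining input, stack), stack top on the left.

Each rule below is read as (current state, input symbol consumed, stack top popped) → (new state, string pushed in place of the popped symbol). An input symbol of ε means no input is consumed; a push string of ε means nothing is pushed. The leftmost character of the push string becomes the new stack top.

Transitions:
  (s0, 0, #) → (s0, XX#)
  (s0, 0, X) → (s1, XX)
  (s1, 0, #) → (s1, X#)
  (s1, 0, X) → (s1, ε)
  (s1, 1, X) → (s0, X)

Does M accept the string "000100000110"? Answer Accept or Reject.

Reject

(s0, 000100000110, #)
  read 0, top #: go to s0, push XX# → (s0, 00100000110, XX#)
  read 0, top X: go to s1, push XX → (s1, 0100000110, XXX#)
  read 0, top X: go to s1, push ε → (s1, 100000110, XX#)
  read 1, top X: go to s0, push X → (s0, 00000110, XX#)
  read 0, top X: go to s1, push XX → (s1, 0000110, XXX#)
  read 0, top X: go to s1, push ε → (s1, 000110, XX#)
  read 0, top X: go to s1, push ε → (s1, 00110, X#)
  read 0, top X: go to s1, push ε → (s1, 0110, #)
  read 0, top #: go to s1, push X# → (s1, 110, X#)
  read 1, top X: go to s0, push X → (s0, 10, X#)
No transition applies at (s0, 10, X#); input not fully consumed.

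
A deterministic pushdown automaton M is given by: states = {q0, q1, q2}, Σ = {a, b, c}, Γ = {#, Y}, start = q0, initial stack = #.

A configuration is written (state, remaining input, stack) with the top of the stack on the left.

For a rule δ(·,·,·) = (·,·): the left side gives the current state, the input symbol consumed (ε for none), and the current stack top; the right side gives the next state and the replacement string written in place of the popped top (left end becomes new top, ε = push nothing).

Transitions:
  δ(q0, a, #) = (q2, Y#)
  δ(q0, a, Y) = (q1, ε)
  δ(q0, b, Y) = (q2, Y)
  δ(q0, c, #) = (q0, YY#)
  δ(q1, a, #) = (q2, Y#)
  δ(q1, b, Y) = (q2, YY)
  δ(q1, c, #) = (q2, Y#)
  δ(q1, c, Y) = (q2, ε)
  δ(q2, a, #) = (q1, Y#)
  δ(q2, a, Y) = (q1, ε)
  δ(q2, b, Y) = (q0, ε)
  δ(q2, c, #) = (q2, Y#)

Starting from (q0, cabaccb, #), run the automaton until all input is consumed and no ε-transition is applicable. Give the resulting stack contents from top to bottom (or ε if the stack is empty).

(q0, cabaccb, #) ⊢ (q0, abaccb, YY#) ⊢ (q1, baccb, Y#) ⊢ (q2, accb, YY#) ⊢ (q1, ccb, Y#) ⊢ (q2, cb, #) ⊢ (q2, b, Y#) ⊢ (q0, ε, #)
All input consumed in state q0 with stack #.

#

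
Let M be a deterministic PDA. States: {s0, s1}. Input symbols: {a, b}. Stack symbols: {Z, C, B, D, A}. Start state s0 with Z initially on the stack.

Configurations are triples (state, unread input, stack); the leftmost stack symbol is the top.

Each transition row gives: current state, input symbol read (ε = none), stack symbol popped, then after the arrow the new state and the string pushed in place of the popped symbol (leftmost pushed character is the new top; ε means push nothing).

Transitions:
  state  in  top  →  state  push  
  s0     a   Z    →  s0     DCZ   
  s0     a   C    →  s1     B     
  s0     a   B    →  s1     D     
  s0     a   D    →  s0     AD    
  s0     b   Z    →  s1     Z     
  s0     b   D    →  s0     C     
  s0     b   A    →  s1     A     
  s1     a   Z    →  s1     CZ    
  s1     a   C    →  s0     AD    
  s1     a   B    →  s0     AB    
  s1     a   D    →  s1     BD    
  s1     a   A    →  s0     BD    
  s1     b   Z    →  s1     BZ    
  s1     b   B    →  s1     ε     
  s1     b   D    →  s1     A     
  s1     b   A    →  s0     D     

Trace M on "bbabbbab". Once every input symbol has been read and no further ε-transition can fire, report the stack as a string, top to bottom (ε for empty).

(s0, bbabbbab, Z)
  read b, top Z: go to s1, push Z → (s1, babbbab, Z)
  read b, top Z: go to s1, push BZ → (s1, abbbab, BZ)
  read a, top B: go to s0, push AB → (s0, bbbab, ABZ)
  read b, top A: go to s1, push A → (s1, bbab, ABZ)
  read b, top A: go to s0, push D → (s0, bab, DBZ)
  read b, top D: go to s0, push C → (s0, ab, CBZ)
  read a, top C: go to s1, push B → (s1, b, BBZ)
  read b, top B: go to s1, push ε → (s1, ε, BZ)
All input consumed in state s1 with stack BZ.

BZ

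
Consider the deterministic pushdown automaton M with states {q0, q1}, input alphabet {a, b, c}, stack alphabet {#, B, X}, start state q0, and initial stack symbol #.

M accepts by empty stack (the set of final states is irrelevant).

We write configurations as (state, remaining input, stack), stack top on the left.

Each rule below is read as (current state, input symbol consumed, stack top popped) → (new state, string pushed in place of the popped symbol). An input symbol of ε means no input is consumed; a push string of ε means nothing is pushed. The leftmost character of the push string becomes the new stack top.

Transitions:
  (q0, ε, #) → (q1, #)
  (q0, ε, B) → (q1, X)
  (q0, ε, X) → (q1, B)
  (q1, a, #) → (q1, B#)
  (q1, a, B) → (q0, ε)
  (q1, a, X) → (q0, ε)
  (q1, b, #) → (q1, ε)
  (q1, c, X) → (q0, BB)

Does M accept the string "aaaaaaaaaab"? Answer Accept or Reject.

(q0, aaaaaaaaaab, #)
  ε-move, top #: go to q1, push # → (q1, aaaaaaaaaab, #)
  read a, top #: go to q1, push B# → (q1, aaaaaaaaab, B#)
  read a, top B: go to q0, push ε → (q0, aaaaaaaab, #)
  ε-move, top #: go to q1, push # → (q1, aaaaaaaab, #)
  read a, top #: go to q1, push B# → (q1, aaaaaaab, B#)
  read a, top B: go to q0, push ε → (q0, aaaaaab, #)
  ε-move, top #: go to q1, push # → (q1, aaaaaab, #)
  read a, top #: go to q1, push B# → (q1, aaaaab, B#)
  read a, top B: go to q0, push ε → (q0, aaaab, #)
  ε-move, top #: go to q1, push # → (q1, aaaab, #)
  read a, top #: go to q1, push B# → (q1, aaab, B#)
  read a, top B: go to q0, push ε → (q0, aab, #)
  ε-move, top #: go to q1, push # → (q1, aab, #)
  read a, top #: go to q1, push B# → (q1, ab, B#)
  read a, top B: go to q0, push ε → (q0, b, #)
  ε-move, top #: go to q1, push # → (q1, b, #)
  read b, top #: go to q1, push ε → (q1, ε, ε)
All input consumed and the stack is empty.

Accept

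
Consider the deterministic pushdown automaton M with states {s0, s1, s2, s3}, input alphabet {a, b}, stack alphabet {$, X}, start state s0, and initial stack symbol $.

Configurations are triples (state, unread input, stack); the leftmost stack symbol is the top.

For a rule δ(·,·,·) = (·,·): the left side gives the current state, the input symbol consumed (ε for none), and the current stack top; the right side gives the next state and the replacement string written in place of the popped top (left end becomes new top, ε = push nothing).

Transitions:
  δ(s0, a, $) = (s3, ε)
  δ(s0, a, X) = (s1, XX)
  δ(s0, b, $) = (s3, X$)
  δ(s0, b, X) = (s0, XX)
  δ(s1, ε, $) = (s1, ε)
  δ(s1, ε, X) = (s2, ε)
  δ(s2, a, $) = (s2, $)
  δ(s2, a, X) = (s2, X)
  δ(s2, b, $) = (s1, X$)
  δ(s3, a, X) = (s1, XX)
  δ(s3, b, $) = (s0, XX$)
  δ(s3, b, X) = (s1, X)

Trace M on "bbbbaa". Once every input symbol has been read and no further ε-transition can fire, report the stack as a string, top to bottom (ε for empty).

$

(s0, bbbbaa, $)
  read b, top $: go to s3, push X$ → (s3, bbbaa, X$)
  read b, top X: go to s1, push X → (s1, bbaa, X$)
  ε-move, top X: go to s2, push ε → (s2, bbaa, $)
  read b, top $: go to s1, push X$ → (s1, baa, X$)
  ε-move, top X: go to s2, push ε → (s2, baa, $)
  read b, top $: go to s1, push X$ → (s1, aa, X$)
  ε-move, top X: go to s2, push ε → (s2, aa, $)
  read a, top $: go to s2, push $ → (s2, a, $)
  read a, top $: go to s2, push $ → (s2, ε, $)
All input consumed in state s2 with stack $.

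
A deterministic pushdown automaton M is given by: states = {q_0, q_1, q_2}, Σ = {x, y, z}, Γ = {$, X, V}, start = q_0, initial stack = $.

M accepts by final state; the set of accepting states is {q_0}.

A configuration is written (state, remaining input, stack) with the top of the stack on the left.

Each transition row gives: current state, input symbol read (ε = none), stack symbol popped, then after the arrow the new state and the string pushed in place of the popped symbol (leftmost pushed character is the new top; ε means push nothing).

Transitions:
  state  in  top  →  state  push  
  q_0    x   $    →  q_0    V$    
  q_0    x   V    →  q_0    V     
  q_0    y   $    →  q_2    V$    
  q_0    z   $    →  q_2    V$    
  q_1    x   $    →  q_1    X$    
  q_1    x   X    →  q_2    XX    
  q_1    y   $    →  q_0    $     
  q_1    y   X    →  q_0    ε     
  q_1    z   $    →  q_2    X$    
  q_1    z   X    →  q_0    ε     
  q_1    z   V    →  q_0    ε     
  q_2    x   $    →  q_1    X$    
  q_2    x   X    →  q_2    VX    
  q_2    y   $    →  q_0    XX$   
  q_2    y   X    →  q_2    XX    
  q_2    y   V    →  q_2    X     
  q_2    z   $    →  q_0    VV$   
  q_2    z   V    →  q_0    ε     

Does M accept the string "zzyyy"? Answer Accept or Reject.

Reject

(q_0, zzyyy, $) ⊢ (q_2, zyyy, V$) ⊢ (q_0, yyy, $) ⊢ (q_2, yy, V$) ⊢ (q_2, y, X$) ⊢ (q_2, ε, XX$)
All input consumed; state q_2 ∉ F and no further ε-move applies.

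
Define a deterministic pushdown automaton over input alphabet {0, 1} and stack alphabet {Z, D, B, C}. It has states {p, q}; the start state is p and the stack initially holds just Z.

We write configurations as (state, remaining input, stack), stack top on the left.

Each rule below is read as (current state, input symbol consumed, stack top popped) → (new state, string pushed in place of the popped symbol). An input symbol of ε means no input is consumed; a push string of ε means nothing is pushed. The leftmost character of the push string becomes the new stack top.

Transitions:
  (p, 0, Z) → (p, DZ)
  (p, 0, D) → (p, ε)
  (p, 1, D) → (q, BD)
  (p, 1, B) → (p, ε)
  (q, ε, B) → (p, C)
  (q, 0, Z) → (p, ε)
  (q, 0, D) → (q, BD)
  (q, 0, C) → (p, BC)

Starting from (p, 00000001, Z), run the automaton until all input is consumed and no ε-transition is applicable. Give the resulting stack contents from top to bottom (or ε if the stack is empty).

(p, 00000001, Z)
  read 0, top Z: go to p, push DZ → (p, 0000001, DZ)
  read 0, top D: go to p, push ε → (p, 000001, Z)
  read 0, top Z: go to p, push DZ → (p, 00001, DZ)
  read 0, top D: go to p, push ε → (p, 0001, Z)
  read 0, top Z: go to p, push DZ → (p, 001, DZ)
  read 0, top D: go to p, push ε → (p, 01, Z)
  read 0, top Z: go to p, push DZ → (p, 1, DZ)
  read 1, top D: go to q, push BD → (q, ε, BDZ)
  ε-move, top B: go to p, push C → (p, ε, CDZ)
All input consumed in state p with stack CDZ.

CDZ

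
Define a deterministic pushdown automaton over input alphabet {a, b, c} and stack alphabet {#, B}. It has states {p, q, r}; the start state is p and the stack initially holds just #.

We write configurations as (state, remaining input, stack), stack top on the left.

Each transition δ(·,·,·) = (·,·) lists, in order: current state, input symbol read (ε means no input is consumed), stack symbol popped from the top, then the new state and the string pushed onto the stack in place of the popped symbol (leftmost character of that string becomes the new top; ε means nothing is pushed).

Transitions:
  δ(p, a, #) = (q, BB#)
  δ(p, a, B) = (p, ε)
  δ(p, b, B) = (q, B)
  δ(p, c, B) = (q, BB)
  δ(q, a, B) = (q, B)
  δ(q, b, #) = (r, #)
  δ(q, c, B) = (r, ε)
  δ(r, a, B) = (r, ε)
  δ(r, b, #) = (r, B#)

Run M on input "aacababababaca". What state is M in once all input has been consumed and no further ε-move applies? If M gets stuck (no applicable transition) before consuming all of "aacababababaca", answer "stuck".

stuck

(p, aacababababaca, #)
  read a, top #: go to q, push BB# → (q, acababababaca, BB#)
  read a, top B: go to q, push B → (q, cababababaca, BB#)
  read c, top B: go to r, push ε → (r, ababababaca, B#)
  read a, top B: go to r, push ε → (r, babababaca, #)
  read b, top #: go to r, push B# → (r, abababaca, B#)
  read a, top B: go to r, push ε → (r, bababaca, #)
  read b, top #: go to r, push B# → (r, ababaca, B#)
  read a, top B: go to r, push ε → (r, babaca, #)
  read b, top #: go to r, push B# → (r, abaca, B#)
  read a, top B: go to r, push ε → (r, baca, #)
  read b, top #: go to r, push B# → (r, aca, B#)
  read a, top B: go to r, push ε → (r, ca, #)
No transition for (r, c, top #); M blocks with input ca remaining.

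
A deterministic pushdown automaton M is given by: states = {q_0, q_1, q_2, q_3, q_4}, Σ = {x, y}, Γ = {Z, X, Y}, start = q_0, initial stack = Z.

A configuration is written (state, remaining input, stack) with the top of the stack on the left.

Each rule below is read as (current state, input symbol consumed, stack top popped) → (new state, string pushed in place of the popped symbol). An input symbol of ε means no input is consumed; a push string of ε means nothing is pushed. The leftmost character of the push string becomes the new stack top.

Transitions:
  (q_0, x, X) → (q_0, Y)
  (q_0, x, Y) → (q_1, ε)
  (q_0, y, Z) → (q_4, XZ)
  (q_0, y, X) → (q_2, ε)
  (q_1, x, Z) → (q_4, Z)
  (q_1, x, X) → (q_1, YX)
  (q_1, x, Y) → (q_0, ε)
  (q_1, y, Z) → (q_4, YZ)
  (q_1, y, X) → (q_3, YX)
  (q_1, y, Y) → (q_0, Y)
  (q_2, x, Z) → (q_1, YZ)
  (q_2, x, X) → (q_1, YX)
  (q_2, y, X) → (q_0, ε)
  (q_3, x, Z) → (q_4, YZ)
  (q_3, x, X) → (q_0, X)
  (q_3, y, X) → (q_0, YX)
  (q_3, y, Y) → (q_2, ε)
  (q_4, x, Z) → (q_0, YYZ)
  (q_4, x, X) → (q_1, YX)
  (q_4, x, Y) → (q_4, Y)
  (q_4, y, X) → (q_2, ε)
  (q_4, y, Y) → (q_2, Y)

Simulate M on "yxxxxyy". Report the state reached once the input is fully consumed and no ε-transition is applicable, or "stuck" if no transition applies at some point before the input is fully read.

(q_0, yxxxxyy, Z)
  read y, top Z: go to q_4, push XZ → (q_4, xxxxyy, XZ)
  read x, top X: go to q_1, push YX → (q_1, xxxyy, YXZ)
  read x, top Y: go to q_0, push ε → (q_0, xxyy, XZ)
  read x, top X: go to q_0, push Y → (q_0, xyy, YZ)
  read x, top Y: go to q_1, push ε → (q_1, yy, Z)
  read y, top Z: go to q_4, push YZ → (q_4, y, YZ)
  read y, top Y: go to q_2, push Y → (q_2, ε, YZ)
All input consumed; M is in state q_2.

q_2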